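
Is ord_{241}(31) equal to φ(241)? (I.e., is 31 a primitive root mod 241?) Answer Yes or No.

φ(241) = 241 − 1 = 240 = 2^4 · 3 · 5.
An element g generates (Z/241Z)^× iff g^(240/q) ≢ 1 (mod 241) for each prime q ∈ {2, 3, 5}.
31^120 ≡ 240 (mod 241)  [q = 2: ≢ 1 ✓]
31^80 ≡ 15 (mod 241)  [q = 3: ≢ 1 ✓]
31^48 ≡ 91 (mod 241)  [q = 5: ≢ 1 ✓]
None equal 1, so ord_241(31) = 240: 31 is a primitive root.

Yes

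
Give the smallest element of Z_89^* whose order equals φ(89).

3

φ(89) = 89 − 1 = 88 = 2^3 · 11.
Test candidates g = 2, 3, … against the prime factors q ∈ {2, 11} of φ(89): g is a generator iff g^(88/q) ≢ 1 for every such q.
g = 2: 2^44 ≡ 1 — hits 1, so not a primitive root.
g = 3: 3^44 ≡ 88; 3^8 ≡ 64 — none is 1, so 3 is a primitive root.
Hence the least primitive root of 89 is 3.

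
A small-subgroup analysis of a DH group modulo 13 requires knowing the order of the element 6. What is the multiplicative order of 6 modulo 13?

Since 6 ∈ (Z/13Z)^×, its order divides φ(13) = 13 − 1 = 12 = 2^2 · 3.
Divisors of 12: 1, 2, 3, 4, 6, 12.
Evaluate successive powers at the divisors of 12:
6^1 ≡ 6 (mod 13)
6^2 ≡ 10 (mod 13)
6^3 ≡ 8 (mod 13)
6^4 ≡ 9 (mod 13)
6^6 ≡ 12 (mod 13)
6^12 ≡ 1 (mod 13) ✓
The smallest such exponent is 12, so the order of 6 is 12.

12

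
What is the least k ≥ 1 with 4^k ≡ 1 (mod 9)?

3

The order of 4 must divide φ(9) = φ(3^2) = 3·(3−1) = 6 = 2 · 3.
Divisors of 6: 1, 2, 3, 6.
Check 4^d mod 9 for each divisor in increasing order:
4^1 ≡ 4 (mod 9)
4^2 ≡ 7 (mod 9)
4^3 ≡ 1 (mod 9) ✓
Hence ord(4) = 3.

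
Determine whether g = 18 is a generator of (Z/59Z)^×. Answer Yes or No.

φ(59) = 59 − 1 = 58 = 2 · 29.
An element g generates (Z/59Z)^× iff g^(58/q) ≢ 1 (mod 59) for each prime q ∈ {2, 29}.
18^29 ≡ 58 (mod 59)  [q = 2: ≢ 1 ✓]
18^2 ≡ 29 (mod 59)  [q = 29: ≢ 1 ✓]
None equal 1, so ord_59(18) = 58: 18 is a primitive root.

Yes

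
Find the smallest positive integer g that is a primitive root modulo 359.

φ(359) = 359 − 1 = 358 = 2 · 179.
Test candidates g = 2, 3, … against the prime factors q ∈ {2, 179} of φ(359): g is a generator iff g^(358/q) ≢ 1 for every such q.
g = 2: 2^179 ≡ 1 — hits 1, so not a primitive root.
g = 3: 3^179 ≡ 1 — hits 1, so not a primitive root.
g = 4: 4^179 ≡ 1 — hits 1, so not a primitive root.
g = 5: 5^179 ≡ 1 — hits 1, so not a primitive root.
g = 6: 6^179 ≡ 1 — hits 1, so not a primitive root.
g = 7: 7^179 ≡ 358; 7^2 ≡ 49 — none is 1, so 7 is a primitive root.
Hence the least primitive root of 359 is 7.

7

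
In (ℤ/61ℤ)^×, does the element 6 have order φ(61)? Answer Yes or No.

φ(61) = 61 − 1 = 60 = 2^2 · 3 · 5.
It suffices to check that the order of 6 is not a proper divisor of 60: compute 6^(60/q) for q ∈ {2, 3, 5}.
6^30 ≡ 60 (mod 61)  [q = 2: ≢ 1 ✓]
6^20 ≡ 47 (mod 61)  [q = 3: ≢ 1 ✓]
6^12 ≡ 20 (mod 61)  [q = 5: ≢ 1 ✓]
All checks pass, so 6 has order 60 and is a primitive root modulo 61.

Yes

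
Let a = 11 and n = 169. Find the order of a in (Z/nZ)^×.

156

Since 11 ∈ (Z/169Z)^×, its order divides φ(169) = φ(13^2) = 13·(13−1) = 156 = 2^2 · 3 · 13.
Divisors of 156: 1, 2, 3, 4, 6, 12, 13, 26, 39, 52, 78, 156.
Evaluate successive powers at the divisors of 156:
11^1 ≡ 11 (mod 169)
11^2 ≡ 121 (mod 169)
11^3 ≡ 148 (mod 169)
11^4 ≡ 107 (mod 169)
11^6 ≡ 103 (mod 169)
11^12 ≡ 131 (mod 169)
11^13 ≡ 89 (mod 169)
11^26 ≡ 147 (mod 169)
11^39 ≡ 70 (mod 169)
11^52 ≡ 146 (mod 169)
11^78 ≡ 168 (mod 169)
11^156 ≡ 1 (mod 169) ✓
The smallest such exponent is 156, so the order of 11 is 156.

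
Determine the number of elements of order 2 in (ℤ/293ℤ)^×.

1

φ(293) = 293 − 1 = 292 = 2^2 · 73.
Since (Z/293Z)^× is cyclic of order 292, the number of elements of order d is φ(d) when d | 292 and 0 otherwise.
2 | 292, and φ(2) = 2 − 1 = 1.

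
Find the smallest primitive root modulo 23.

φ(23) = 23 − 1 = 22 = 2 · 11.
g is a primitive root iff g^(22/q) ≢ 1 (mod 23) for each prime q ∈ {2, 11}.
g = 2: 2^11 ≡ 1 — hits 1, so not a primitive root.
g = 3: 3^11 ≡ 1 — hits 1, so not a primitive root.
g = 4: 4^11 ≡ 1 — hits 1, so not a primitive root.
g = 5: 5^11 ≡ 22; 5^2 ≡ 2 — none is 1, so 5 is a primitive root.
The smallest primitive root modulo 23 is 5.

5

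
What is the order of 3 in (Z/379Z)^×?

378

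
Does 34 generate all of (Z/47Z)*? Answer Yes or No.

No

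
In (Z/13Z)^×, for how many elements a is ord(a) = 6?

φ(13) = 13 − 1 = 12 = 2^2 · 3.
(Z/13Z)^× is cyclic (|G| = 12); a cyclic group of order m has exactly φ(d) elements of each order d | m, and none otherwise.
6 = 2 · 3 divides 12, and φ(6) = 2.

2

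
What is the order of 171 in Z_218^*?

ord(171) | φ(218) = φ(2)·φ(109) = 1·108 = 108 = 2^2 · 3^3.
Divisors of 108: 1, 2, 3, 4, 6, 9, 12, 18, 27, 36, 54, 108.
Compute 171^d (mod 218) for the divisors d until we hit 1:
171^1 ≡ 171
171^2 ≡ 29
171^3 ≡ 163
171^4 ≡ 187
171^6 ≡ 191
171^9 ≡ 177
171^12 ≡ 75
171^18 ≡ 155
171^27 ≡ 185
171^36 ≡ 45
171^54 ≡ 217
171^108 ≡ 1
The smallest such exponent is 108, so the order of 171 is 108.

108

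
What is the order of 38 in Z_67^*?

By Lagrange's theorem, ord_67(38) divides φ(67) = 67 − 1 = 66 = 2 · 3 · 11.
Divisors of 66: 1, 2, 3, 6, 11, 22, 33, 66.
Check 38^d mod 67 for each divisor in increasing order:
38^1 ≡ 38 (mod 67)
38^2 ≡ 37 (mod 67)
38^3 ≡ 66 (mod 67)
38^6 ≡ 1 (mod 67) ✓
Hence ord(38) = 6.

6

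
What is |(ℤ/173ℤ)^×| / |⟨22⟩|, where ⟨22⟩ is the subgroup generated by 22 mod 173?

The order of 22 must divide φ(173) = 173 − 1 = 172 = 2^2 · 43.
Divisors of 172: 1, 2, 4, 43, 86, 172.
Evaluate successive powers at the divisors of 172:
22^1 ≡ 22 (mod 173)
22^2 ≡ 138 (mod 173)
22^4 ≡ 14 (mod 173)
22^43 ≡ 1 (mod 173) ✓
The order of 22 is 43, so the subgroup it generates has 43 elements.
Index = |(Z/173Z)^×| / |⟨22⟩| = 172 / 43 = 4.

4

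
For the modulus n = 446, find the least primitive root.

3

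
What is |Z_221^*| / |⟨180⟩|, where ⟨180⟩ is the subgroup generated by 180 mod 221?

ord(180) | φ(221) = φ(13·17) = (13−1)·(17−1) = 12·16 = 192 = 2^6 · 3.
Divisors of 192: 1, 2, 3, 4, 6, 8, 12, 16, 24, 32, 48, 64, 96, 192.
Check 180^d mod 221 for each divisor in increasing order:
180^1 ≡ 180
180^2 ≡ 134
180^3 ≡ 31
180^4 ≡ 55
180^6 ≡ 77
180^8 ≡ 152
180^12 ≡ 183
180^16 ≡ 120
180^24 ≡ 118
180^32 ≡ 35
180^48 ≡ 1
So ord_221(180) = 48, hence |⟨180⟩| = 48.
[(Z/221Z)^× : ⟨180⟩] = 192/48 = 4.

4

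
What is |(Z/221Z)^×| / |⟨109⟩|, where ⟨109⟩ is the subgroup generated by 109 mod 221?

Since 109 ∈ (Z/221Z)^×, its order divides φ(221) = φ(13·17) = (13−1)·(17−1) = 12·16 = 192 = 2^6 · 3.
Divisors of 192: 1, 2, 3, 4, 6, 8, 12, 16, 24, 32, 48, 64, 96, 192.
Test each divisor d:
109^1 ≡ 109 (mod 221)
109^2 ≡ 168 (mod 221)
109^3 ≡ 190 (mod 221)
109^4 ≡ 157 (mod 221)
109^6 ≡ 77 (mod 221)
109^8 ≡ 118 (mod 221)
109^12 ≡ 183 (mod 221)
109^16 ≡ 1 (mod 221) ✓
So ord_221(109) = 16, hence |⟨109⟩| = 16.
The index is φ(221) / ord(109) = 192 / 16 = 12.

12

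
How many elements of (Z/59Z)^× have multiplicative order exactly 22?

φ(59) = 59 − 1 = 58 = 2 · 29.
(Z/59Z)^× is cyclic (|G| = 58); a cyclic group of order m has exactly φ(d) elements of each order d | m, and none otherwise.
22 does not divide 58, so no element of (Z/59Z)^× has order 22.

0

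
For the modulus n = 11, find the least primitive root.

φ(11) = 11 − 1 = 10 = 2 · 5.
Test candidates g = 2, 3, … against the prime factors q ∈ {2, 5} of φ(11): g is a generator iff g^(10/q) ≢ 1 for every such q.
g = 2: 2^5 ≡ 10; 2^2 ≡ 4 — none is 1, so 2 is a primitive root.
So 2 is the smallest generator of (Z/11Z)^×.

2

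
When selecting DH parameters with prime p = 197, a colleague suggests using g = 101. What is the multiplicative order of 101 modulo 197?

49

The order of 101 must divide φ(197) = 197 − 1 = 196 = 2^2 · 7^2.
Divisors of 196: 1, 2, 4, 7, 14, 28, 49, 98, 196.
Evaluate successive powers at the divisors of 196:
101^1 ≡ 101
101^2 ≡ 154
101^4 ≡ 76
101^7 ≡ 104
101^14 ≡ 178
101^28 ≡ 164
101^49 ≡ 1
The smallest such exponent is 49, so the order of 101 is 49.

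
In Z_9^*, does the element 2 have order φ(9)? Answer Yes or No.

φ(9) = φ(3^2) = 3·(3−1) = 6 = 2 · 3.
An element g generates (Z/9Z)^× iff g^(6/q) ≢ 1 (mod 9) for each prime q ∈ {2, 3}.
2^3 ≡ 8 (mod 9)  [q = 2: ≢ 1 ✓]
2^2 ≡ 4 (mod 9)  [q = 3: ≢ 1 ✓]
None equal 1, so ord_9(2) = 6: 2 is a primitive root.

Yes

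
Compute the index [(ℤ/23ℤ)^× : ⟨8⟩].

2

Since 8 ∈ (Z/23Z)^×, its order divides φ(23) = 23 − 1 = 22 = 2 · 11.
Divisors of 22: 1, 2, 11, 22.
Test each divisor d:
8^1 ≡ 8 (mod 23)
8^2 ≡ 18 (mod 23)
8^11 ≡ 1 (mod 23) ✓
So ord_23(8) = 11, hence |⟨8⟩| = 11.
The index is φ(23) / ord(8) = 22 / 11 = 2.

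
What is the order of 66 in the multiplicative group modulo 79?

78

ord(66) | φ(79) = 79 − 1 = 78 = 2 · 3 · 13.
Divisors of 78: 1, 2, 3, 6, 13, 26, 39, 78.
Check 66^d mod 79 for each divisor in increasing order:
66^1 ≡ 66 (mod 79)
66^2 ≡ 11 (mod 79)
66^3 ≡ 15 (mod 79)
66^6 ≡ 67 (mod 79)
66^13 ≡ 24 (mod 79)
66^26 ≡ 23 (mod 79)
66^39 ≡ 78 (mod 79)
66^78 ≡ 1 (mod 79) ✓
The smallest such exponent is 78, so the order of 66 is 78.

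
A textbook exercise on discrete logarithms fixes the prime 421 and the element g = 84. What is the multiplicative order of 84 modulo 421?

105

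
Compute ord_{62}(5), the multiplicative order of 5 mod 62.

3

By Lagrange's theorem, ord_62(5) divides φ(62) = φ(2)·φ(31) = 1·30 = 30 = 2 · 3 · 5.
Divisors of 30: 1, 2, 3, 5, 6, 10, 15, 30.
Evaluate successive powers at the divisors of 30:
5^1 ≡ 5
5^2 ≡ 25
5^3 ≡ 1
So ord_62(5) = 3.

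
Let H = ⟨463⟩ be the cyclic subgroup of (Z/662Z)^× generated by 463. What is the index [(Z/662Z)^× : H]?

10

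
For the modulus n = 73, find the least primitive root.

5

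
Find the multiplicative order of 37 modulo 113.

112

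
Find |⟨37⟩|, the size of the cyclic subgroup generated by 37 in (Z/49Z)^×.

21

Since 37 ∈ (Z/49Z)^×, its order divides φ(49) = φ(7^2) = 7·(7−1) = 42 = 2 · 3 · 7.
Divisors of 42: 1, 2, 3, 6, 7, 14, 21, 42.
Test each divisor d:
37^1 ≡ 37
37^2 ≡ 46
37^3 ≡ 36
37^6 ≡ 22
37^7 ≡ 30
37^14 ≡ 18
37^21 ≡ 1
Hence ord(37) = 21.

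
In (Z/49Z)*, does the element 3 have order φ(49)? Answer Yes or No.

Yes

φ(49) = φ(7^2) = 7·(7−1) = 42 = 2 · 3 · 7.
It suffices to check that the order of 3 is not a proper divisor of 42: compute 3^(42/q) for q ∈ {2, 3, 7}.
3^21 ≡ 48 (mod 49)  [q = 2: ≢ 1 ✓]
3^14 ≡ 30 (mod 49)  [q = 3: ≢ 1 ✓]
3^6 ≡ 43 (mod 49)  [q = 7: ≢ 1 ✓]
All checks pass, so 3 has order 42 and is a primitive root modulo 49.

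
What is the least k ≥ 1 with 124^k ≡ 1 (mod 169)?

ord(124) | φ(169) = φ(13^2) = 13·(13−1) = 156 = 2^2 · 3 · 13.
Divisors of 156: 1, 2, 3, 4, 6, 12, 13, 26, 39, 52, 78, 156.
Test each divisor d:
124^1 ≡ 124 (mod 169)
124^2 ≡ 166 (mod 169)
124^3 ≡ 135 (mod 169)
124^4 ≡ 9 (mod 169)
124^6 ≡ 142 (mod 169)
124^12 ≡ 53 (mod 169)
124^13 ≡ 150 (mod 169)
124^26 ≡ 23 (mod 169)
124^39 ≡ 70 (mod 169)
124^52 ≡ 22 (mod 169)
124^78 ≡ 168 (mod 169)
124^156 ≡ 1 (mod 169) ✓
So ord_169(124) = 156.

156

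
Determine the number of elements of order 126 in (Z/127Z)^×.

36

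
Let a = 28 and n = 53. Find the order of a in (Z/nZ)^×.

13

By Lagrange's theorem, ord_53(28) divides φ(53) = 53 − 1 = 52 = 2^2 · 13.
Divisors of 52: 1, 2, 4, 13, 26, 52.
Check 28^d mod 53 for each divisor in increasing order:
28^1 ≡ 28
28^2 ≡ 42
28^4 ≡ 15
28^13 ≡ 1
Therefore the multiplicative order of 28 modulo 53 is 13.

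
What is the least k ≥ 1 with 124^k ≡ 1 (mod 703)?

ord(124) | φ(703) = φ(19·37) = (19−1)·(37−1) = 18·36 = 648 = 2^3 · 3^4.
Divisors of 648: 1, 2, 3, 4, 6, 8, 9, 12, 18, 24, 27, 36, 54, 72, 81, 108, 162, 216, 324, 648.
Compute 124^d (mod 703) for the divisors d until we hit 1:
124^1 ≡ 124 (mod 703)
124^2 ≡ 613 (mod 703)
124^3 ≡ 88 (mod 703)
124^4 ≡ 367 (mod 703)
124^6 ≡ 11 (mod 703)
124^8 ≡ 416 (mod 703)
124^9 ≡ 265 (mod 703)
124^12 ≡ 121 (mod 703)
124^18 ≡ 628 (mod 703)
124^24 ≡ 581 (mod 703)
124^27 ≡ 512 (mod 703)
124^36 ≡ 1 (mod 703) ✓
Hence ord(124) = 36.

36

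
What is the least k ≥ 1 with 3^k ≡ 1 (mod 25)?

20

Since 3 ∈ (Z/25Z)^×, its order divides φ(25) = φ(5^2) = 5·(5−1) = 20 = 2^2 · 5.
Divisors of 20: 1, 2, 4, 5, 10, 20.
Test each divisor d:
3^1 ≡ 3
3^2 ≡ 9
3^4 ≡ 6
3^5 ≡ 18
3^10 ≡ 24
3^20 ≡ 1
Hence ord(3) = 20.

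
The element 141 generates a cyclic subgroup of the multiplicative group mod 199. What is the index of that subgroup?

11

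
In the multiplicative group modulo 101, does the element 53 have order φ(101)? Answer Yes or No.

Yes

φ(101) = 101 − 1 = 100 = 2^2 · 5^2.
It suffices to check that the order of 53 is not a proper divisor of 100: compute 53^(100/q) for q ∈ {2, 5}.
53^50 ≡ 100 (mod 101)  [q = 2: ≢ 1 ✓]
53^20 ≡ 87 (mod 101)  [q = 5: ≢ 1 ✓]
Every test exponent gives a nontrivial residue, hence 53 generates the full group.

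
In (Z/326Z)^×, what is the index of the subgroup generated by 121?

2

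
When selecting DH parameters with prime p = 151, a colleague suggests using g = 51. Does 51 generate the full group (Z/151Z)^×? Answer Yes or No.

Yes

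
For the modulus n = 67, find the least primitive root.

2

φ(67) = 67 − 1 = 66 = 2 · 3 · 11.
g is a primitive root iff g^(66/q) ≢ 1 (mod 67) for each prime q ∈ {2, 3, 11}.
g = 2: 2^33 ≡ 66; 2^22 ≡ 37; 2^6 ≡ 64 — none is 1, so 2 is a primitive root.
The smallest primitive root modulo 67 is 2.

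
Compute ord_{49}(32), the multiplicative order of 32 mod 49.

21

Since 32 ∈ (Z/49Z)^×, its order divides φ(49) = φ(7^2) = 7·(7−1) = 42 = 2 · 3 · 7.
Divisors of 42: 1, 2, 3, 6, 7, 14, 21, 42.
Test each divisor d:
32^1 ≡ 32 (mod 49)
32^2 ≡ 44 (mod 49)
32^3 ≡ 36 (mod 49)
32^6 ≡ 22 (mod 49)
32^7 ≡ 18 (mod 49)
32^14 ≡ 30 (mod 49)
32^21 ≡ 1 (mod 49) ✓
So ord_49(32) = 21.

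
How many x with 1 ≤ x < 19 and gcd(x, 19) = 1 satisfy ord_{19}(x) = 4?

0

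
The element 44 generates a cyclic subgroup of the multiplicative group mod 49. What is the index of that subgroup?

2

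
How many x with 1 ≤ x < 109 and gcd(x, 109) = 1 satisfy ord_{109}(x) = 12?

4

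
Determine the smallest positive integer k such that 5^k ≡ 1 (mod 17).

16

The order of 5 must divide φ(17) = 17 − 1 = 16 = 2^4.
Divisors of 16: 1, 2, 4, 8, 16.
Test each divisor d:
5^1 ≡ 5 (mod 17)
5^2 ≡ 8 (mod 17)
5^4 ≡ 13 (mod 17)
5^8 ≡ 16 (mod 17)
5^16 ≡ 1 (mod 17) ✓
Hence ord(5) = 16.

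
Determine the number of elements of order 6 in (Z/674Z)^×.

φ(674) = φ(2)·φ(337) = 1·336 = 336 = 2^4 · 3 · 7.
In a cyclic group of order 336, there are φ(d) elements of order d for each divisor d of 336, and zero for non-divisors.
6 = 2 · 3 divides 336, and φ(6) = 2.

2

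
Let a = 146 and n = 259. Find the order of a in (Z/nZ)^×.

By Lagrange's theorem, ord_259(146) divides φ(259) = φ(7·37) = (7−1)·(37−1) = 6·36 = 216 = 2^3 · 3^3.
Divisors of 216: 1, 2, 3, 4, 6, 8, 9, 12, 18, 24, 27, 36, 54, 72, 108, 216.
Check 146^d mod 259 for each divisor in increasing order:
146^1 ≡ 146
146^2 ≡ 78
146^3 ≡ 251
146^4 ≡ 127
146^6 ≡ 64
146^8 ≡ 71
146^9 ≡ 6
146^12 ≡ 211
146^18 ≡ 36
146^24 ≡ 232
146^27 ≡ 216
146^36 ≡ 1
Hence ord(146) = 36.

36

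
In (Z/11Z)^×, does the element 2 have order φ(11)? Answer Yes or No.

φ(11) = 11 − 1 = 10 = 2 · 5.
Test 2^(10/q) mod 11 for each prime factor q of 10:
2^5 ≡ 10 (mod 11)  [q = 2: ≢ 1 ✓]
2^2 ≡ 4 (mod 11)  [q = 5: ≢ 1 ✓]
None equal 1, so ord_11(2) = 10: 2 is a primitive root.

Yes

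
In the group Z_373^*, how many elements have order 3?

2

φ(373) = 373 − 1 = 372 = 2^2 · 3 · 31.
Since (Z/373Z)^× is cyclic of order 372, the number of elements of order d is φ(d) when d | 372 and 0 otherwise.
3 | 372, and φ(3) = 3 − 1 = 2.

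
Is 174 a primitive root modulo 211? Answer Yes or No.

Yes

φ(211) = 211 − 1 = 210 = 2 · 3 · 5 · 7.
It suffices to check that the order of 174 is not a proper divisor of 210: compute 174^(210/q) for q ∈ {2, 3, 5, 7}.
174^105 ≡ 210 (mod 211)  [q = 2: ≢ 1 ✓]
174^70 ≡ 196 (mod 211)  [q = 3: ≢ 1 ✓]
174^42 ≡ 188 (mod 211)  [q = 5: ≢ 1 ✓]
174^30 ≡ 58 (mod 211)  [q = 7: ≢ 1 ✓]
None equal 1, so ord_211(174) = 210: 174 is a primitive root.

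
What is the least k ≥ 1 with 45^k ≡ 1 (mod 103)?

102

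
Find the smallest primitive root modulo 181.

φ(181) = 181 − 1 = 180 = 2^2 · 3^2 · 5.
Test candidates g = 2, 3, … against the prime factors q ∈ {2, 3, 5} of φ(181): g is a generator iff g^(180/q) ≢ 1 for every such q.
g = 2: 2^90 ≡ 180; 2^60 ≡ 48; 2^36 ≡ 59 — none is 1, so 2 is a primitive root.
The smallest primitive root modulo 181 is 2.

2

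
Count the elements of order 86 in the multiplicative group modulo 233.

0

φ(233) = 233 − 1 = 232 = 2^3 · 29.
Since (Z/233Z)^× is cyclic of order 232, the number of elements of order d is φ(d) when d | 232 and 0 otherwise.
86 does not divide 232, so no element of (Z/233Z)^× has order 86.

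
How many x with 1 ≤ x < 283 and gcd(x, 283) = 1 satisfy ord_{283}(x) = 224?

0

φ(283) = 283 − 1 = 282 = 2 · 3 · 47.
Since (Z/283Z)^× is cyclic of order 282, the number of elements of order d is φ(d) when d | 282 and 0 otherwise.
Here 282 is not a multiple of 224, so there are no elements of order 224.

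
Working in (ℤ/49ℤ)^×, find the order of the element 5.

42

By Lagrange's theorem, ord_49(5) divides φ(49) = φ(7^2) = 7·(7−1) = 42 = 2 · 3 · 7.
Divisors of 42: 1, 2, 3, 6, 7, 14, 21, 42.
Test each divisor d:
5^1 ≡ 5 (mod 49)
5^2 ≡ 25 (mod 49)
5^3 ≡ 27 (mod 49)
5^6 ≡ 43 (mod 49)
5^7 ≡ 19 (mod 49)
5^14 ≡ 18 (mod 49)
5^21 ≡ 48 (mod 49)
5^42 ≡ 1 (mod 49) ✓
The smallest such exponent is 42, so the order of 5 is 42.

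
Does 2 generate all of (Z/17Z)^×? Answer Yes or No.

φ(17) = 17 − 1 = 16 = 2^4.
2 is a primitive root mod 17 iff 2^(φ(17)/q) ≢ 1 for every prime q | φ(17), i.e. q ∈ {2}.
2^8 ≡ 1 (mod 17)  [q = 2: ≡ 1 ✗]
The check at q = 2 fails, so 2 generates a proper subgroup.

No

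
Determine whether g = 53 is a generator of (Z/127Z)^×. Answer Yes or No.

φ(127) = 127 − 1 = 126 = 2 · 3^2 · 7.
It suffices to check that the order of 53 is not a proper divisor of 126: compute 53^(126/q) for q ∈ {2, 3, 7}.
53^63 ≡ 126 (mod 127)  [q = 2: ≢ 1 ✓]
53^42 ≡ 19 (mod 127)  [q = 3: ≢ 1 ✓]
53^18 ≡ 16 (mod 127)  [q = 7: ≢ 1 ✓]
All checks pass, so 53 has order 126 and is a primitive root modulo 127.

Yes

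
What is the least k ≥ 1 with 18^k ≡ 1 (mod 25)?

The order of 18 must divide φ(25) = φ(5^2) = 5·(5−1) = 20 = 2^2 · 5.
Divisors of 20: 1, 2, 4, 5, 10, 20.
Test each divisor d:
18^1 ≡ 18
18^2 ≡ 24
18^4 ≡ 1
So ord_25(18) = 4.

4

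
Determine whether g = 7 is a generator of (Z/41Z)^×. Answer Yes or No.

Yes

φ(41) = 41 − 1 = 40 = 2^3 · 5.
7 is a primitive root mod 41 iff 7^(φ(41)/q) ≢ 1 for every prime q | φ(41), i.e. q ∈ {2, 5}.
7^20 ≡ 40 (mod 41)  [q = 2: ≢ 1 ✓]
7^8 ≡ 37 (mod 41)  [q = 5: ≢ 1 ✓]
Every test exponent gives a nontrivial residue, hence 7 generates the full group.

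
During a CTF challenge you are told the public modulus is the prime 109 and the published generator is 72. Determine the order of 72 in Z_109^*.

108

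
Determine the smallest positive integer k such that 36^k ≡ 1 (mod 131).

65

Since 36 ∈ (Z/131Z)^×, its order divides φ(131) = 131 − 1 = 130 = 2 · 5 · 13.
Divisors of 130: 1, 2, 5, 10, 13, 26, 65, 130.
Compute 36^d (mod 131) for the divisors d until we hit 1:
36^1 ≡ 36
36^2 ≡ 117
36^5 ≡ 113
36^10 ≡ 62
36^13 ≡ 61
36^26 ≡ 53
36^65 ≡ 1
The smallest such exponent is 65, so the order of 36 is 65.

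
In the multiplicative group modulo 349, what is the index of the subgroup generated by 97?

1

By Lagrange's theorem, ord_349(97) divides φ(349) = 349 − 1 = 348 = 2^2 · 3 · 29.
Divisors of 348: 1, 2, 3, 4, 6, 12, 29, 58, 87, 116, 174, 348.
Evaluate successive powers at the divisors of 348:
97^1 ≡ 97 (mod 349)
97^2 ≡ 335 (mod 349)
97^3 ≡ 38 (mod 349)
97^4 ≡ 196 (mod 349)
97^6 ≡ 48 (mod 349)
97^12 ≡ 210 (mod 349)
97^29 ≡ 325 (mod 349)
97^58 ≡ 227 (mod 349)
97^87 ≡ 136 (mod 349)
97^116 ≡ 226 (mod 349)
97^174 ≡ 348 (mod 349)
97^348 ≡ 1 (mod 349) ✓
Thus |⟨97⟩| = ord(97) = 348.
The index is φ(349) / ord(97) = 348 / 348 = 1.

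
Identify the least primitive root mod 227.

φ(227) = 227 − 1 = 226 = 2 · 113.
Test candidates g = 2, 3, … against the prime factors q ∈ {2, 113} of φ(227): g is a generator iff g^(226/q) ≢ 1 for every such q.
g = 2: 2^113 ≡ 226; 2^2 ≡ 4 — none is 1, so 2 is a primitive root.
Hence the least primitive root of 227 is 2.

2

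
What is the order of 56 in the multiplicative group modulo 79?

ord(56) | φ(79) = 79 − 1 = 78 = 2 · 3 · 13.
Divisors of 78: 1, 2, 3, 6, 13, 26, 39, 78.
Compute 56^d (mod 79) for the divisors d until we hit 1:
56^1 ≡ 56 (mod 79)
56^2 ≡ 55 (mod 79)
56^3 ≡ 78 (mod 79)
56^6 ≡ 1 (mod 79) ✓
Therefore the multiplicative order of 56 modulo 79 is 6.

6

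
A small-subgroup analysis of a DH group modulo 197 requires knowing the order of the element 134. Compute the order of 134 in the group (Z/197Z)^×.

Since 134 ∈ (Z/197Z)^×, its order divides φ(197) = 197 − 1 = 196 = 2^2 · 7^2.
Divisors of 196: 1, 2, 4, 7, 14, 28, 49, 98, 196.
Test each divisor d:
134^1 ≡ 134
134^2 ≡ 29
134^4 ≡ 53
134^7 ≡ 93
134^14 ≡ 178
134^28 ≡ 164
134^49 ≡ 196
134^98 ≡ 1
Therefore the multiplicative order of 134 modulo 197 is 98.

98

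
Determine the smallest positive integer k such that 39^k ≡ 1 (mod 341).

10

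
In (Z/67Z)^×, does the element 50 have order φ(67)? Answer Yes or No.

Yes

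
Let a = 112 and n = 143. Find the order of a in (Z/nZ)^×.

ord(112) | φ(143) = φ(11·13) = (11−1)·(13−1) = 10·12 = 120 = 2^3 · 3 · 5.
Divisors of 120: 1, 2, 3, 4, 5, 6, 8, 10, 12, 15, 20, 24, 30, 40, 60, 120.
Check 112^d mod 143 for each divisor in increasing order:
112^1 ≡ 112
112^2 ≡ 103
112^3 ≡ 96
112^4 ≡ 27
112^5 ≡ 21
112^6 ≡ 64
112^8 ≡ 14
112^10 ≡ 12
112^12 ≡ 92
112^15 ≡ 109
112^20 ≡ 1
So ord_143(112) = 20.

20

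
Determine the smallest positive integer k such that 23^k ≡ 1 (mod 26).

ord(23) | φ(26) = φ(2)·φ(13) = 1·12 = 12 = 2^2 · 3.
Divisors of 12: 1, 2, 3, 4, 6, 12.
Test each divisor d:
23^1 ≡ 23
23^2 ≡ 9
23^3 ≡ 25
23^4 ≡ 3
23^6 ≡ 1
Therefore the multiplicative order of 23 modulo 26 is 6.

6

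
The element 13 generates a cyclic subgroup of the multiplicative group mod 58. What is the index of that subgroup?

2

The order of 13 must divide φ(58) = φ(2)·φ(29) = 1·28 = 28 = 2^2 · 7.
Divisors of 28: 1, 2, 4, 7, 14, 28.
Test each divisor d:
13^1 ≡ 13 (mod 58)
13^2 ≡ 53 (mod 58)
13^4 ≡ 25 (mod 58)
13^7 ≡ 57 (mod 58)
13^14 ≡ 1 (mod 58) ✓
Thus |⟨13⟩| = ord(13) = 14.
Index = |(Z/58Z)^×| / |⟨13⟩| = 28 / 14 = 2.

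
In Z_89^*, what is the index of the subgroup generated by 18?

2

By Lagrange's theorem, ord_89(18) divides φ(89) = 89 − 1 = 88 = 2^3 · 11.
Divisors of 88: 1, 2, 4, 8, 11, 22, 44, 88.
Compute 18^d (mod 89) for the divisors d until we hit 1:
18^1 ≡ 18
18^2 ≡ 57
18^4 ≡ 45
18^8 ≡ 67
18^11 ≡ 34
18^22 ≡ 88
18^44 ≡ 1
The order of 18 is 44, so the subgroup it generates has 44 elements.
The index is φ(89) / ord(18) = 88 / 44 = 2.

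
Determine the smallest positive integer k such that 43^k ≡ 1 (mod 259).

4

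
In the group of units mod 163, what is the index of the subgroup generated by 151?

By Lagrange's theorem, ord_163(151) divides φ(163) = 163 − 1 = 162 = 2 · 3^4.
Divisors of 162: 1, 2, 3, 6, 9, 18, 27, 54, 81, 162.
Compute 151^d (mod 163) for the divisors d until we hit 1:
151^1 ≡ 151 (mod 163)
151^2 ≡ 144 (mod 163)
151^3 ≡ 65 (mod 163)
151^6 ≡ 150 (mod 163)
151^9 ≡ 133 (mod 163)
151^18 ≡ 85 (mod 163)
151^27 ≡ 58 (mod 163)
151^54 ≡ 104 (mod 163)
151^81 ≡ 1 (mod 163) ✓
The order of 151 is 81, so the subgroup it generates has 81 elements.
[(Z/163Z)^× : ⟨151⟩] = 162/81 = 2.

2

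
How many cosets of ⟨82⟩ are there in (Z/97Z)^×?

1

By Lagrange's theorem, ord_97(82) divides φ(97) = 97 − 1 = 96 = 2^5 · 3.
Divisors of 96: 1, 2, 3, 4, 6, 8, 12, 16, 24, 32, 48, 96.
Check 82^d mod 97 for each divisor in increasing order:
82^1 ≡ 82 (mod 97)
82^2 ≡ 31 (mod 97)
82^3 ≡ 20 (mod 97)
82^4 ≡ 88 (mod 97)
82^6 ≡ 12 (mod 97)
82^8 ≡ 81 (mod 97)
82^12 ≡ 47 (mod 97)
82^16 ≡ 62 (mod 97)
82^24 ≡ 75 (mod 97)
82^32 ≡ 61 (mod 97)
82^48 ≡ 96 (mod 97)
82^96 ≡ 1 (mod 97) ✓
Thus |⟨82⟩| = ord(82) = 96.
[(Z/97Z)^× : ⟨82⟩] = 96/96 = 1.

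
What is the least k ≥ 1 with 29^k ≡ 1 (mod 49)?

The order of 29 must divide φ(49) = φ(7^2) = 7·(7−1) = 42 = 2 · 3 · 7.
Divisors of 42: 1, 2, 3, 6, 7, 14, 21, 42.
Evaluate successive powers at the divisors of 42:
29^1 ≡ 29 (mod 49)
29^2 ≡ 8 (mod 49)
29^3 ≡ 36 (mod 49)
29^6 ≡ 22 (mod 49)
29^7 ≡ 1 (mod 49) ✓
Therefore the multiplicative order of 29 modulo 49 is 7.

7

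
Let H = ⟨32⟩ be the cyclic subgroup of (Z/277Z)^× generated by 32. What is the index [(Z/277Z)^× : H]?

3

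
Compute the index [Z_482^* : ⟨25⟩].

12

By Lagrange's theorem, ord_482(25) divides φ(482) = φ(2)·φ(241) = 1·240 = 240 = 2^4 · 3 · 5.
Divisors of 240: 1, 2, 3, 4, 5, 6, 8, 10, 12, 15, 16, 20, 24, 30, 40, 48, 60, 80, 120, 240.
Check 25^d mod 482 for each divisor in increasing order:
25^1 ≡ 25 (mod 482)
25^2 ≡ 143 (mod 482)
25^3 ≡ 201 (mod 482)
25^4 ≡ 205 (mod 482)
25^5 ≡ 305 (mod 482)
25^6 ≡ 395 (mod 482)
25^8 ≡ 91 (mod 482)
25^10 ≡ 481 (mod 482)
25^12 ≡ 339 (mod 482)
25^15 ≡ 177 (mod 482)
25^16 ≡ 87 (mod 482)
25^20 ≡ 1 (mod 482) ✓
So ord_482(25) = 20, hence |⟨25⟩| = 20.
The index is φ(482) / ord(25) = 240 / 20 = 12.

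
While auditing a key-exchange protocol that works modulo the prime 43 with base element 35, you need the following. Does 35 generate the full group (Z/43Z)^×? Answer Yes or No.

φ(43) = 43 − 1 = 42 = 2 · 3 · 7.
An element g generates (Z/43Z)^× iff g^(42/q) ≢ 1 (mod 43) for each prime q ∈ {2, 3, 7}.
35^21 ≡ 1 (mod 43)  [q = 2: ≡ 1 ✗]
35^14 ≡ 1 (mod 43)  [q = 3: ≡ 1 ✗]
35^6 ≡ 16 (mod 43)  [q = 7: ≢ 1 ✓]
35^21 ≡ 1 shows ord(35) | 21, strictly less than φ(43); not a primitive root.

No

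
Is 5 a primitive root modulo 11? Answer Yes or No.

No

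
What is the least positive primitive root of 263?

φ(263) = 263 − 1 = 262 = 2 · 131.
Test candidates g = 2, 3, … against the prime factors q ∈ {2, 131} of φ(263): g is a generator iff g^(262/q) ≢ 1 for every such q.
g = 2: 2^131 ≡ 1 — hits 1, so not a primitive root.
g = 3: 3^131 ≡ 1 — hits 1, so not a primitive root.
g = 4: 4^131 ≡ 1 — hits 1, so not a primitive root.
g = 5: 5^131 ≡ 262; 5^2 ≡ 25 — none is 1, so 5 is a primitive root.
Hence the least primitive root of 263 is 5.

5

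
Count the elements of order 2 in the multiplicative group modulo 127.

φ(127) = 127 − 1 = 126 = 2 · 3^2 · 7.
Since (Z/127Z)^× is cyclic of order 126, the number of elements of order d is φ(d) when d | 126 and 0 otherwise.
2 | 126, and φ(2) = 2 − 1 = 1.

1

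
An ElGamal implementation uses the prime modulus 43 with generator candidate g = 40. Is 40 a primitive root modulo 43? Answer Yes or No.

No

φ(43) = 43 − 1 = 42 = 2 · 3 · 7.
It suffices to check that the order of 40 is not a proper divisor of 42: compute 40^(42/q) for q ∈ {2, 3, 7}.
40^21 ≡ 1 (mod 43)  [q = 2: ≡ 1 ✗]
40^14 ≡ 36 (mod 43)  [q = 3: ≢ 1 ✓]
40^6 ≡ 41 (mod 43)  [q = 7: ≢ 1 ✓]
Since 40^21 ≡ 1, the order of 40 divides 21 < 42, so 40 is not a primitive root.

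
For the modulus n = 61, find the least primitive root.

φ(61) = 61 − 1 = 60 = 2^2 · 3 · 5.
g is a primitive root iff g^(60/q) ≢ 1 (mod 61) for each prime q ∈ {2, 3, 5}.
g = 2: 2^30 ≡ 60; 2^20 ≡ 47; 2^12 ≡ 9 — none is 1, so 2 is a primitive root.
So 2 is the smallest generator of (Z/61Z)^×.

2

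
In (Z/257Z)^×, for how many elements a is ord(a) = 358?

0

φ(257) = 257 − 1 = 256 = 2^8.
Since (Z/257Z)^× is cyclic of order 256, the number of elements of order d is φ(d) when d | 256 and 0 otherwise.
358 does not divide 256, so no element of (Z/257Z)^× has order 358.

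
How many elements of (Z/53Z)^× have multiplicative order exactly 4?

2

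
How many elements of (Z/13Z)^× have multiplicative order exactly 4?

2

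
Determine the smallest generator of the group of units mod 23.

5

φ(23) = 23 − 1 = 22 = 2 · 11.
g is a primitive root iff g^(22/q) ≢ 1 (mod 23) for each prime q ∈ {2, 11}.
g = 2: 2^11 ≡ 1 — hits 1, so not a primitive root.
g = 3: 3^11 ≡ 1 — hits 1, so not a primitive root.
g = 4: 4^11 ≡ 1 — hits 1, so not a primitive root.
g = 5: 5^11 ≡ 22; 5^2 ≡ 2 — none is 1, so 5 is a primitive root.
So 5 is the smallest generator of (Z/23Z)^×.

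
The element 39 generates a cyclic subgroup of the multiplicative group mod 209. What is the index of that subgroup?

18

The order of 39 must divide φ(209) = φ(11·19) = (11−1)·(19−1) = 10·18 = 180 = 2^2 · 3^2 · 5.
Divisors of 180: 1, 2, 3, 4, 5, 6, 9, 10, 12, 15, 18, 20, 30, 36, 45, 60, 90, 180.
Test each divisor d:
39^1 ≡ 39
39^2 ≡ 58
39^3 ≡ 172
39^4 ≡ 20
39^5 ≡ 153
39^6 ≡ 115
39^9 ≡ 134
39^10 ≡ 1
So ord_209(39) = 10, hence |⟨39⟩| = 10.
The index is φ(209) / ord(39) = 180 / 10 = 18.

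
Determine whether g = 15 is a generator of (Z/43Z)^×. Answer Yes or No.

No

φ(43) = 43 − 1 = 42 = 2 · 3 · 7.
15 is a primitive root mod 43 iff 15^(φ(43)/q) ≢ 1 for every prime q | φ(43), i.e. q ∈ {2, 3, 7}.
15^21 ≡ 1 (mod 43)  [q = 2: ≡ 1 ✗]
15^14 ≡ 6 (mod 43)  [q = 3: ≢ 1 ✓]
15^6 ≡ 11 (mod 43)  [q = 7: ≢ 1 ✓]
The check at q = 2 fails, so 15 generates a proper subgroup.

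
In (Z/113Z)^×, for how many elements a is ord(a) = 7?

6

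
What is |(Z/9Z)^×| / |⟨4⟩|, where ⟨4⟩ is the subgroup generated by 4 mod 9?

2

The order of 4 must divide φ(9) = φ(3^2) = 3·(3−1) = 6 = 2 · 3.
Divisors of 6: 1, 2, 3, 6.
Test each divisor d:
4^1 ≡ 4 (mod 9)
4^2 ≡ 7 (mod 9)
4^3 ≡ 1 (mod 9) ✓
So ord_9(4) = 3, hence |⟨4⟩| = 3.
Index = |(Z/9Z)^×| / |⟨4⟩| = 6 / 3 = 2.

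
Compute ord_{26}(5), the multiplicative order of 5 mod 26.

By Lagrange's theorem, ord_26(5) divides φ(26) = φ(2)·φ(13) = 1·12 = 12 = 2^2 · 3.
Divisors of 12: 1, 2, 3, 4, 6, 12.
Test each divisor d:
5^1 ≡ 5
5^2 ≡ 25
5^3 ≡ 21
5^4 ≡ 1
So ord_26(5) = 4.

4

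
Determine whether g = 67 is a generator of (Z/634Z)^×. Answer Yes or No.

φ(634) = φ(2)·φ(317) = 1·316 = 316 = 2^2 · 79.
An element g generates (Z/634Z)^× iff g^(316/q) ≢ 1 (mod 634) for each prime q ∈ {2, 79}.
67^158 ≡ 1 (mod 634)  [q = 2: ≡ 1 ✗]
67^4 ≡ 65 (mod 634)  [q = 79: ≢ 1 ✓]
Since 67^158 ≡ 1, the order of 67 divides 158 < 316, so 67 is not a primitive root.

No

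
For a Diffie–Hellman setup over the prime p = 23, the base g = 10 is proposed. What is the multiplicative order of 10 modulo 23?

The order of 10 must divide φ(23) = 23 − 1 = 22 = 2 · 11.
Divisors of 22: 1, 2, 11, 22.
Evaluate successive powers at the divisors of 22:
10^1 ≡ 10 (mod 23)
10^2 ≡ 8 (mod 23)
10^11 ≡ 22 (mod 23)
10^22 ≡ 1 (mod 23) ✓
Therefore the multiplicative order of 10 modulo 23 is 22.

22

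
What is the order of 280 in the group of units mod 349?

29

The order of 280 must divide φ(349) = 349 − 1 = 348 = 2^2 · 3 · 29.
Divisors of 348: 1, 2, 3, 4, 6, 12, 29, 58, 87, 116, 174, 348.
Compute 280^d (mod 349) for the divisors d until we hit 1:
280^1 ≡ 280
280^2 ≡ 224
280^3 ≡ 249
280^4 ≡ 269
280^6 ≡ 228
280^12 ≡ 332
280^29 ≡ 1
Therefore the multiplicative order of 280 modulo 349 is 29.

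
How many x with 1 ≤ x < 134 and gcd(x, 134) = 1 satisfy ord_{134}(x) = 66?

φ(134) = φ(2)·φ(67) = 1·66 = 66 = 2 · 3 · 11.
Since (Z/134Z)^× is cyclic of order 66, the number of elements of order d is φ(d) when d | 66 and 0 otherwise.
66 = 2 · 3 · 11 divides 66, and φ(66) = 20.

20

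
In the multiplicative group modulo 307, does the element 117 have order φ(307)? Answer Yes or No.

Yes

φ(307) = 307 − 1 = 306 = 2 · 3^2 · 17.
Test 117^(306/q) mod 307 for each prime factor q of 306:
117^153 ≡ 306 (mod 307)  [q = 2: ≢ 1 ✓]
117^102 ≡ 289 (mod 307)  [q = 3: ≢ 1 ✓]
117^18 ≡ 299 (mod 307)  [q = 17: ≢ 1 ✓]
All checks pass, so 117 has order 306 and is a primitive root modulo 307.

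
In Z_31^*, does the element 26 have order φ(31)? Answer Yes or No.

φ(31) = 31 − 1 = 30 = 2 · 3 · 5.
It suffices to check that the order of 26 is not a proper divisor of 30: compute 26^(30/q) for q ∈ {2, 3, 5}.
26^15 ≡ 30 (mod 31)  [q = 2: ≢ 1 ✓]
26^10 ≡ 5 (mod 31)  [q = 3: ≢ 1 ✓]
26^6 ≡ 1 (mod 31)  [q = 5: ≡ 1 ✗]
The check at q = 5 fails, so 26 generates a proper subgroup.

No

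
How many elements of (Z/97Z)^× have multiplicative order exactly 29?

0

φ(97) = 97 − 1 = 96 = 2^5 · 3.
In a cyclic group of order 96, there are φ(d) elements of order d for each divisor d of 96, and zero for non-divisors.
Here 96 is not a multiple of 29, so there are no elements of order 29.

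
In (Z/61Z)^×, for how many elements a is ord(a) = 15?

φ(61) = 61 − 1 = 60 = 2^2 · 3 · 5.
(Z/61Z)^× is cyclic (|G| = 60); a cyclic group of order m has exactly φ(d) elements of each order d | m, and none otherwise.
15 = 3 · 5 divides 60, and φ(15) = 8.

8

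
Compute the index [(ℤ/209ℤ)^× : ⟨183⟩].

6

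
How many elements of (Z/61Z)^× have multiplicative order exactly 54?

φ(61) = 61 − 1 = 60 = 2^2 · 3 · 5.
In a cyclic group of order 60, there are φ(d) elements of order d for each divisor d of 60, and zero for non-divisors.
Since 54 ∤ 60, the count is 0.

0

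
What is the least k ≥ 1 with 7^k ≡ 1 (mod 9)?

3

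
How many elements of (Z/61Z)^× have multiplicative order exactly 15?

8

φ(61) = 61 − 1 = 60 = 2^2 · 3 · 5.
In a cyclic group of order 60, there are φ(d) elements of order d for each divisor d of 60, and zero for non-divisors.
15 = 3 · 5 divides 60, and φ(15) = 8.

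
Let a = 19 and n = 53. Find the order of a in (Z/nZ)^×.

Since 19 ∈ (Z/53Z)^×, its order divides φ(53) = 53 − 1 = 52 = 2^2 · 13.
Divisors of 52: 1, 2, 4, 13, 26, 52.
Check 19^d mod 53 for each divisor in increasing order:
19^1 ≡ 19 (mod 53)
19^2 ≡ 43 (mod 53)
19^4 ≡ 47 (mod 53)
19^13 ≡ 30 (mod 53)
19^26 ≡ 52 (mod 53)
19^52 ≡ 1 (mod 53) ✓
The smallest such exponent is 52, so the order of 19 is 52.

52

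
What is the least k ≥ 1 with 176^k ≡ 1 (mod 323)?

144

Since 176 ∈ (Z/323Z)^×, its order divides φ(323) = φ(17·19) = (17−1)·(19−1) = 16·18 = 288 = 2^5 · 3^2.
Divisors of 288: 1, 2, 3, 4, 6, 8, 9, 12, 16, 18, 24, 32, 36, 48, 72, 96, 144, 288.
Test each divisor d:
176^1 ≡ 176 (mod 323)
176^2 ≡ 291 (mod 323)
176^3 ≡ 182 (mod 323)
176^4 ≡ 55 (mod 323)
176^6 ≡ 178 (mod 323)
176^8 ≡ 118 (mod 323)
176^9 ≡ 96 (mod 323)
176^12 ≡ 30 (mod 323)
176^16 ≡ 35 (mod 323)
176^18 ≡ 172 (mod 323)
176^24 ≡ 254 (mod 323)
176^32 ≡ 256 (mod 323)
176^36 ≡ 191 (mod 323)
176^48 ≡ 239 (mod 323)
176^72 ≡ 305 (mod 323)
176^96 ≡ 273 (mod 323)
176^144 ≡ 1 (mod 323) ✓
Therefore the multiplicative order of 176 modulo 323 is 144.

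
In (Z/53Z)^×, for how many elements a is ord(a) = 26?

12

φ(53) = 53 − 1 = 52 = 2^2 · 13.
(Z/53Z)^× is cyclic (|G| = 52); a cyclic group of order m has exactly φ(d) elements of each order d | m, and none otherwise.
26 = 2 · 13 divides 52, and φ(26) = 12.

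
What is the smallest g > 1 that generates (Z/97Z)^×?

φ(97) = 97 − 1 = 96 = 2^5 · 3.
g is a primitive root iff g^(96/q) ≢ 1 (mod 97) for each prime q ∈ {2, 3}.
g = 2: 2^48 ≡ 1 — hits 1, so not a primitive root.
g = 3: 3^48 ≡ 1 — hits 1, so not a primitive root.
g = 4: 4^48 ≡ 1 — hits 1, so not a primitive root.
g = 5: 5^48 ≡ 96; 5^32 ≡ 35 — none is 1, so 5 is a primitive root.
The smallest primitive root modulo 97 is 5.

5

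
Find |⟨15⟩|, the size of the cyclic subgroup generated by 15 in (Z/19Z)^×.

18

Since 15 ∈ (Z/19Z)^×, its order divides φ(19) = 19 − 1 = 18 = 2 · 3^2.
Divisors of 18: 1, 2, 3, 6, 9, 18.
Test each divisor d:
15^1 ≡ 15
15^2 ≡ 16
15^3 ≡ 12
15^6 ≡ 11
15^9 ≡ 18
15^18 ≡ 1
So ord_19(15) = 18.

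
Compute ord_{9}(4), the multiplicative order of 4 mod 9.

The order of 4 must divide φ(9) = φ(3^2) = 3·(3−1) = 6 = 2 · 3.
Divisors of 6: 1, 2, 3, 6.
Check 4^d mod 9 for each divisor in increasing order:
4^1 ≡ 4
4^2 ≡ 7
4^3 ≡ 1
Therefore the multiplicative order of 4 modulo 9 is 3.

3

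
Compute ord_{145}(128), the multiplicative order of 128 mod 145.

4

ord(128) | φ(145) = φ(5·29) = (5−1)·(29−1) = 4·28 = 112 = 2^4 · 7.
Divisors of 112: 1, 2, 4, 7, 8, 14, 16, 28, 56, 112.
Evaluate successive powers at the divisors of 112:
128^1 ≡ 128
128^2 ≡ 144
128^4 ≡ 1
Hence ord(128) = 4.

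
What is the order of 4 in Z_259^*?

By Lagrange's theorem, ord_259(4) divides φ(259) = φ(7·37) = (7−1)·(37−1) = 6·36 = 216 = 2^3 · 3^3.
Divisors of 216: 1, 2, 3, 4, 6, 8, 9, 12, 18, 24, 27, 36, 54, 72, 108, 216.
Test each divisor d:
4^1 ≡ 4 (mod 259)
4^2 ≡ 16 (mod 259)
4^3 ≡ 64 (mod 259)
4^4 ≡ 256 (mod 259)
4^6 ≡ 211 (mod 259)
4^8 ≡ 9 (mod 259)
4^9 ≡ 36 (mod 259)
4^12 ≡ 232 (mod 259)
4^18 ≡ 1 (mod 259) ✓
The smallest such exponent is 18, so the order of 4 is 18.

18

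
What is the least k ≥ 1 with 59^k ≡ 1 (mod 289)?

The order of 59 must divide φ(289) = φ(17^2) = 17·(17−1) = 272 = 2^4 · 17.
Divisors of 272: 1, 2, 4, 8, 16, 17, 34, 68, 136, 272.
Test each divisor d:
59^1 ≡ 59
59^2 ≡ 13
59^4 ≡ 169
59^8 ≡ 239
59^16 ≡ 188
59^17 ≡ 110
59^34 ≡ 251
59^68 ≡ 288
59^136 ≡ 1
Therefore the multiplicative order of 59 modulo 289 is 136.

136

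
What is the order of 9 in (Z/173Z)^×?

86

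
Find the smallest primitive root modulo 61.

φ(61) = 61 − 1 = 60 = 2^2 · 3 · 5.
g is a primitive root iff g^(60/q) ≢ 1 (mod 61) for each prime q ∈ {2, 3, 5}.
g = 2: 2^30 ≡ 60; 2^20 ≡ 47; 2^12 ≡ 9 — none is 1, so 2 is a primitive root.
The smallest primitive root modulo 61 is 2.

2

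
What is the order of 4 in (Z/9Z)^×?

ord(4) | φ(9) = φ(3^2) = 3·(3−1) = 6 = 2 · 3.
Divisors of 6: 1, 2, 3, 6.
Evaluate successive powers at the divisors of 6:
4^1 ≡ 4
4^2 ≡ 7
4^3 ≡ 1
So ord_9(4) = 3.

3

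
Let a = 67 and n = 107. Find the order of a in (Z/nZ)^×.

106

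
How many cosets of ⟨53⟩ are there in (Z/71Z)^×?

ord(53) | φ(71) = 71 − 1 = 70 = 2 · 5 · 7.
Divisors of 70: 1, 2, 5, 7, 10, 14, 35, 70.
Check 53^d mod 71 for each divisor in increasing order:
53^1 ≡ 53
53^2 ≡ 40
53^5 ≡ 26
53^7 ≡ 46
53^10 ≡ 37
53^14 ≡ 57
53^35 ≡ 70
53^70 ≡ 1
So ord_71(53) = 70, hence |⟨53⟩| = 70.
The index is φ(71) / ord(53) = 70 / 70 = 1.

1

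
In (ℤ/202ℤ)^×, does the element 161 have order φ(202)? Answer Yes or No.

φ(202) = φ(2)·φ(101) = 1·100 = 100 = 2^2 · 5^2.
Test 161^(100/q) mod 202 for each prime factor q of 100:
161^50 ≡ 201 (mod 202)  [q = 2: ≢ 1 ✓]
161^20 ≡ 1 (mod 202)  [q = 5: ≡ 1 ✗]
Since 161^20 ≡ 1, the order of 161 divides 20 < 100, so 161 is not a primitive root.

No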